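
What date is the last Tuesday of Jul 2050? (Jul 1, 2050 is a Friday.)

Jul 2050 begins on a Friday, so the first Tuesday is Jul 5 (4 days later).
Jul 2050 has 31 days. Adding weeks: 5, 12, 19, 26 — the last one ≤ 31 is the 26th.

Jul 26, 2050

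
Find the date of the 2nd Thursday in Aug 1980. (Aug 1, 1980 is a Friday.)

Aug 1980 begins on a Friday, so the first Thursday is Aug 7 (6 days later).
The 2nd Thursday is 1 weeks later: 7 + 7 = 14.

Aug 14, 1980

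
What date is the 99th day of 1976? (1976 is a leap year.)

8 April 1976

January has 31 days (99 − 31 = 68 remain).
February has 29 days (68 − 29 = 39 remain).
March has 31 days (39 − 31 = 8 remain).
8 into April → April 8.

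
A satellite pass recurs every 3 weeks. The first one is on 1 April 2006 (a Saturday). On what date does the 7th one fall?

The 7th occurrence is 6 intervals after the first: 6 × 21 = 126 days after 1 April 2006.
April has 30 days — 29 days to the end of April leaves 97.
May has 31 days (66 left).
June has 30 days (36 left).
July has 31 days (5 left).
5 days into August → 5 August 2006.

5 August 2006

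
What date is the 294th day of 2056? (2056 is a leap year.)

Oct 20, 2056

Jan has 31 days (294 − 31 = 263 remain).
Feb has 29 days (263 − 29 = 234 remain).
Mar has 31 days (234 − 31 = 203 remain).
Apr has 30 days (203 − 30 = 173 remain).
May has 31 days (173 − 31 = 142 remain).
Jun has 30 days (142 − 30 = 112 remain).
Jul has 31 days (112 − 31 = 81 remain).
Aug has 31 days (81 − 31 = 50 remain).
Sep has 30 days (50 − 30 = 20 remain).
20 into Oct → Oct 20.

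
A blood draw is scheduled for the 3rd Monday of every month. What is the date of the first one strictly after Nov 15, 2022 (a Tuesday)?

Nov 21, 2022

Nov 2022 starts on a Tuesday; its first Monday is the 7th, so the 3rd Monday is the 21st — Nov 21, 2022.
Nov 21, 2022 is after Nov 15, 2022, so that is the next one.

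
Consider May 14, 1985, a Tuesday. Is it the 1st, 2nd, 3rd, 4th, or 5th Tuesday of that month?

2nd

Day 14 falls in week ⌈14/7⌉ of the month.
Days 1–7 hold the 1st Tuesday, 8–14 the 2nd, 15–21 the 3rd, 22–28 the 4th, 29–31 the 5th.
14 is in the range for the 2nd.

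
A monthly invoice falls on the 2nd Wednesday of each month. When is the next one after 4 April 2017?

12 April 2017

April 2017 starts on a Saturday; its first Wednesday is the 5th, so the 2nd Wednesday is the 12th — 12 April 2017.
12 April 2017 is after 4 April 2017, so that is the next one.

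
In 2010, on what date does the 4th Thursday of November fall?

2010-11-25

November 2010 begins on a Monday, so the first Thursday is November 4 (3 days later).
The 4th Thursday is 3 weeks later: 4 + 21 = 25.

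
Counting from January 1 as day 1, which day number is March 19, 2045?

Days in months before March: 31 + 28 = 59.
Plus 19 days into March → day 78.

78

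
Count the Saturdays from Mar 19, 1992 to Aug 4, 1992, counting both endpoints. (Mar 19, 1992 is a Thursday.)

20

Mar 19, 1992 is a Thursday; the first Saturday on or after it is Mar 21, 1992 (2 days later).
From Mar 21, 1992 to Aug 4, 1992: 10 + 30 + 31 + 30 + 31 + 4 = 136 days (rest of Mar, Apr, May, Jun, Jul, Aug).
136 ÷ 7 = 19 full weeks with remainder 3, so 19 more Saturdays after the first → 20.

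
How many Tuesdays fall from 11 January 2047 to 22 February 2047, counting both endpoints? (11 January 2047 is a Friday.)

6

11 January 2047 is a Friday; the first Tuesday on or after it is 15 January 2047 (4 days later).
From 15 January 2047 to 22 February 2047: 16 + 22 = 38 days (rest of January, February).
38 ÷ 7 = 5 full weeks with remainder 3, so 5 more Tuesdays after the first → 6.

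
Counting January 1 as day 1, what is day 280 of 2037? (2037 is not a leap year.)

January has 31 days (280 − 31 = 249 remain).
February has 28 days (249 − 28 = 221 remain).
March has 31 days (221 − 31 = 190 remain).
April has 30 days (190 − 30 = 160 remain).
May has 31 days (160 − 31 = 129 remain).
June has 30 days (129 − 30 = 99 remain).
July has 31 days (99 − 31 = 68 remain).
August has 31 days (68 − 31 = 37 remain).
September has 30 days (37 − 30 = 7 remain).
7 into October → October 7.

2037-10-07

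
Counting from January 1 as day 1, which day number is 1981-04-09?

Days in months before April: 31 + 28 + 31 = 90.
Plus 9 days into April → day 99.

99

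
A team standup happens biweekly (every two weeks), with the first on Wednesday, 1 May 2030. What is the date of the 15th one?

13 November 2030

The 15th occurrence is 14 intervals after the first: 14 × 14 = 196 days after 1 May 2030.
May has 31 days — 30 days to the end of May leaves 166.
June has 30 days (136 left).
July has 31 days (105 left).
August has 31 days (74 left).
September has 30 days (44 left).
October has 31 days (13 left).
13 days into November → 13 November 2030.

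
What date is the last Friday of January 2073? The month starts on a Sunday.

2073-01-27

January 2073 begins on a Sunday, so the first Friday is January 6 (5 days later).
January 2073 has 31 days. Adding weeks: 6, 13, 20, 27 — the last one ≤ 31 is the 27th.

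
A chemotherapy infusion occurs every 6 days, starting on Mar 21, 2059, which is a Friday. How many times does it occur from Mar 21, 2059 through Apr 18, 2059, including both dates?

Occurrences land 6·i days after Mar 21, 2059 for i = 0, 1, 2, …
The window opens on the start date, so the first occurrence inside is #1 on Mar 21, 2059.
Apr 18, 2059 is 28 days after the start; 28 ÷ 6 = 4 remainder 4. Last occurrence in the window: #5 on Apr 14, 2059.
Occurrences #1 through #5: 5 in total.

5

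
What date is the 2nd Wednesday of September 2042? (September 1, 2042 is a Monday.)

September 2042 begins on a Monday, so the first Wednesday is September 3 (2 days later).
The 2nd Wednesday is 1 weeks later: 3 + 7 = 10.

September 10, 2042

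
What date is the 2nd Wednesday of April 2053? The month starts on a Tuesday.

April 9, 2053

April 2053 begins on a Tuesday, so the first Wednesday is April 2 (1 day later).
The 2nd Wednesday is 1 weeks later: 2 + 7 = 9.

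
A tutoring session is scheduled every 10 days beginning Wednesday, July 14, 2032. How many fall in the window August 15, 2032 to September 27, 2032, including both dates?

4

Occurrences land 10·i days after July 14, 2032 for i = 0, 1, 2, …
August 15, 2032 is 32 days after the start; 32 ÷ 10 = 3 remainder 2; since the remainder is 2, round up to i = 4. First occurrence in the window: #5 on August 23, 2032 (4×10 = 40 days in).
September 27, 2032 is 75 days after the start; 75 ÷ 10 = 7 remainder 5. Last occurrence in the window: #8 on September 22, 2032.
Occurrences #5 through #8: 4 in total.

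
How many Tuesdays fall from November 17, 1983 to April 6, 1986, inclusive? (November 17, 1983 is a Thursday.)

124

November 17, 1983 is a Thursday; the first Tuesday on or after it is November 22, 1983 (5 days later).
From November 22, 1983 to April 6, 1986: 39 + 366 + 365 + 96 = 866 days (rest of 1983, 1984, 1985, to April 6, 1986 in 1986).
866 ÷ 7 = 123 full weeks with remainder 5, so 123 more Tuesdays after the first → 124.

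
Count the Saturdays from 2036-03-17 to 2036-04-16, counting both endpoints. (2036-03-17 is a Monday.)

4

2036-03-17 is a Monday; the first Saturday on or after it is 2036-03-22 (5 days later).
From 2036-03-22 to 2036-04-16: 9 + 16 = 25 days (rest of March, April).
25 ÷ 7 = 3 full weeks with remainder 4, so 3 more Saturdays after the first → 4.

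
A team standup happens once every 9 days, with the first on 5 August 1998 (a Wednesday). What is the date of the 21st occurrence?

The 21st occurrence is 20 intervals after the first: 20 × 9 = 180 days after 5 August 1998.
August has 31 days — 26 days to the end of August leaves 154.
September has 30 days (124 left).
October has 31 days (93 left).
November has 30 days (63 left).
December has 31 days (32 left).
January has 31 days (1 left).
1 day into February → 1 February 1999.

1 February 1999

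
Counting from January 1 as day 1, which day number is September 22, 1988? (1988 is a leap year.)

Days in months before September: 31 + 29 + 31 + 30 + 31 + 30 + 31 + 31 = 244.
Plus 22 days into September → day 266.

266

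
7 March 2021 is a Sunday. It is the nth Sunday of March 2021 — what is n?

1st

Day 7 falls in week ⌈7/7⌉ of the month.
Days 1–7 hold the 1st Sunday, 8–14 the 2nd, 15–21 the 3rd, 22–28 the 4th, 29–31 the 5th.
7 is in the range for the 1st.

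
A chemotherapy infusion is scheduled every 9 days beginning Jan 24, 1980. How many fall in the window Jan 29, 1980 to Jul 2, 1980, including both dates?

Occurrences land 9·i days after Jan 24, 1980 for i = 0, 1, 2, …
Jan 29, 1980 is 5 days after the start; 5 ÷ 9 = 0 remainder 5; since the remainder is 5, round up to i = 1. First occurrence in the window: #2 on Feb 2, 1980 (1×9 = 9 days in).
Jul 2, 1980 is 160 days after the start; 160 ÷ 9 = 17 remainder 7. Last occurrence in the window: #18 on Jun 25, 1980.
Occurrences #2 through #18: 17 in total.

17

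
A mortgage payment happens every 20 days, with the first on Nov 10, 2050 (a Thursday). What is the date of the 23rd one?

Jan 24, 2052

The 23rd occurrence is 22 intervals after the first: 22 × 20 = 440 days after Nov 10, 2050.
Nov has 30 days — 20 days to the end of Nov leaves 420.
From end of Nov to end of 2050 is 31 days (389 left).
2051 has 365 days (24 left).
24 days into Jan → Jan 24, 2052.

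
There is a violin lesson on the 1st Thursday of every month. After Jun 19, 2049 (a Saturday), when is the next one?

Jun 2049 starts on a Tuesday, so its 1st Thursday is Jun 3, 2049 (2 days in).
That is not after Jun 19, 2049, so look at Jul 2049.
Jul 2049 starts on a Thursday, so its 1st Thursday is Jul 1, 2049.

Jul 1, 2049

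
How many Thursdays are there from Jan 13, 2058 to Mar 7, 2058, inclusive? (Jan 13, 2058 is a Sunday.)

8

Jan 13, 2058 is a Sunday; the first Thursday on or after it is Jan 17, 2058 (4 days later).
From Jan 17, 2058 to Mar 7, 2058: 14 + 28 + 7 = 49 days (rest of Jan, Feb, Mar).
49 ÷ 7 = 7 full weeks with remainder 0, so 7 more Thursdays after the first → 8.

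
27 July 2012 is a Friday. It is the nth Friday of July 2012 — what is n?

4th

Day 27 falls in week ⌈27/7⌉ of the month.
Days 1–7 hold the 1st Friday, 8–14 the 2nd, 15–21 the 3rd, 22–28 the 4th, 29–31 the 5th.
27 is in the range for the 4th.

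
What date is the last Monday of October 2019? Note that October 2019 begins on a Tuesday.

October 2019 begins on a Tuesday, so the first Monday is October 7 (6 days later).
October 2019 has 31 days. Adding weeks: 7, 14, 21, 28 — the last one ≤ 31 is the 28th.

October 28, 2019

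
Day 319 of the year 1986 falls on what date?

15 November 1986

January has 31 days (319 − 31 = 288 remain).
February has 28 days (288 − 28 = 260 remain).
March has 31 days (260 − 31 = 229 remain).
April has 30 days (229 − 30 = 199 remain).
May has 31 days (199 − 31 = 168 remain).
June has 30 days (168 − 30 = 138 remain).
July has 31 days (138 − 31 = 107 remain).
August has 31 days (107 − 31 = 76 remain).
September has 30 days (76 − 30 = 46 remain).
October has 31 days (46 − 31 = 15 remain).
15 into November → November 15.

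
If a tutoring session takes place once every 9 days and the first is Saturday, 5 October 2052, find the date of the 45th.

The 45th occurrence is 44 intervals after the first: 44 × 9 = 396 days after 5 October 2052.
October has 31 days — 26 days to the end of October leaves 370.
November has 30 days (340 left).
December has 31 days (309 left).
January has 31 days (278 left).
February has 28 days (250 left).
March has 31 days (219 left).
April has 30 days (189 left).
May has 31 days (158 left).
June has 30 days (128 left).
July has 31 days (97 left).
August has 31 days (66 left).
September has 30 days (36 left).
October has 31 days (5 left).
5 days into November → 5 November 2053.

5 November 2053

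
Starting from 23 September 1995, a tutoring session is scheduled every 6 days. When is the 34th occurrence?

8 April 1996

The 34th occurrence is 33 intervals after the first: 33 × 6 = 198 days after 23 September 1995.
September has 30 days — 7 days to the end of September leaves 191.
October has 31 days (160 left).
November has 30 days (130 left).
December has 31 days (99 left).
January has 31 days (68 left).
February has 29 days (39 left).
March has 31 days (8 left).
8 days into April → 8 April 1996.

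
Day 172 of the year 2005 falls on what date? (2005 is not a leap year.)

21 June 2005

January has 31 days (172 − 31 = 141 remain).
February has 28 days (141 − 28 = 113 remain).
March has 31 days (113 − 31 = 82 remain).
April has 30 days (82 − 30 = 52 remain).
May has 31 days (52 − 31 = 21 remain).
21 into June → June 21.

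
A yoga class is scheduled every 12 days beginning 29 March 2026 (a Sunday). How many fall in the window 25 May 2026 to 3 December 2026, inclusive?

16

Occurrences land 12·i days after 29 March 2026 for i = 0, 1, 2, …
25 May 2026 is 57 days after the start; 57 ÷ 12 = 4 remainder 9; since the remainder is 9, round up to i = 5. First occurrence in the window: #6 on 28 May 2026 (5×12 = 60 days in).
3 December 2026 is 249 days after the start; 249 ÷ 12 = 20 remainder 9. Last occurrence in the window: #21 on 24 November 2026.
Occurrences #6 through #21: 16 in total.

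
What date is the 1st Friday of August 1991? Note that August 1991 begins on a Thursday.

1991-08-02

August 1991 begins on a Thursday, so the first Friday is August 2 (1 day later).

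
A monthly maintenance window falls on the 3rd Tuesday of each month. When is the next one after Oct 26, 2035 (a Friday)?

Oct 2035 starts on a Monday; its first Tuesday is the 2nd, so the 3rd Tuesday is the 16th — Oct 16, 2035.
That is not after Oct 26, 2035, so look at Nov 2035.
Nov 2035 starts on a Thursday; its first Tuesday is the 6th, so the 3rd Tuesday is the 20th — Nov 20, 2035.

Nov 20, 2035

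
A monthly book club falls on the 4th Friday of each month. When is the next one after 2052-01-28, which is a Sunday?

January 2052 starts on a Monday; its first Friday is the 5th, so the 4th Friday is the 26th — 2052-01-26.
That is not after 2052-01-28, so look at February 2052.
February 2052 starts on a Thursday; its first Friday is the 2nd, so the 4th Friday is the 23rd — 2052-02-23.

2052-02-23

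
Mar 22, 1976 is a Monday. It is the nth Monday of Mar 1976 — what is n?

Day 22 falls in week ⌈22/7⌉ of the month.
Days 1–7 hold the 1st Monday, 8–14 the 2nd, 15–21 the 3rd, 22–28 the 4th, 29–31 the 5th.
22 is in the range for the 4th.

4th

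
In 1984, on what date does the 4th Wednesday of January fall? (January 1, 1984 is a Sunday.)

January 25, 1984

January 1984 begins on a Sunday, so the first Wednesday is January 4 (3 days later).
The 4th Wednesday is 3 weeks later: 4 + 21 = 25.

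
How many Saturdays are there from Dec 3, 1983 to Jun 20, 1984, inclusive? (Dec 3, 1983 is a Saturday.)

Dec 3, 1983 is a Saturday; the first Saturday on or after it is Dec 3, 1983.
From Dec 3, 1983 to Jun 20, 1984: 28 + 31 + 29 + 31 + 30 + 31 + 20 = 200 days (rest of Dec, Jan, Feb, Mar, Apr, May, Jun).
200 ÷ 7 = 28 full weeks with remainder 4, so 28 more Saturdays after the first → 29.

29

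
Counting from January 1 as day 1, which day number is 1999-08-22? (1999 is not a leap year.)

Days in months before August: 31 + 28 + 31 + 30 + 31 + 30 + 31 = 212.
Plus 22 days into August → day 234.

234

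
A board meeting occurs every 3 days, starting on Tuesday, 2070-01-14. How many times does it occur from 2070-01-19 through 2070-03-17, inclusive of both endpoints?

Occurrences land 3·i days after 2070-01-14 for i = 0, 1, 2, …
2070-01-19 is 5 days after the start; 5 ÷ 3 = 1 remainder 2; since the remainder is 2, round up to i = 2. First occurrence in the window: #3 on 2070-01-20 (2×3 = 6 days in).
2070-03-17 is 62 days after the start; 62 ÷ 3 = 20 remainder 2. Last occurrence in the window: #21 on 2070-03-15.
Occurrences #3 through #21: 19 in total.

19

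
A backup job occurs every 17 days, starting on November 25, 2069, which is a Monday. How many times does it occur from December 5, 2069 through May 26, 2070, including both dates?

Occurrences land 17·i days after November 25, 2069 for i = 0, 1, 2, …
December 5, 2069 is 10 days after the start; 10 ÷ 17 = 0 remainder 10; since the remainder is 10, round up to i = 1. First occurrence in the window: #2 on December 12, 2069 (1×17 = 17 days in).
May 26, 2070 is 182 days after the start; 182 ÷ 17 = 10 remainder 12. Last occurrence in the window: #11 on May 14, 2070.
Occurrences #2 through #11: 10 in total.

10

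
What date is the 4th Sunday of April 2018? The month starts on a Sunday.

2018-04-22

April 2018 begins on a Sunday, so the first Sunday is April 1.
The 4th Sunday is 3 weeks later: 1 + 21 = 22.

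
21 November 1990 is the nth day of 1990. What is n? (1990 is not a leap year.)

325

Days in months before November: 31 + 28 + 31 + 30 + 31 + 30 + 31 + 31 + 30 + 31 = 304.
Plus 21 days into November → day 325.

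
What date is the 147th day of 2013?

January has 31 days (147 − 31 = 116 remain).
February has 28 days (116 − 28 = 88 remain).
March has 31 days (88 − 31 = 57 remain).
April has 30 days (57 − 30 = 27 remain).
27 into May → May 27.

May 27, 2013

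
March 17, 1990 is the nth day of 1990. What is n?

Days in months before March: 31 + 28 = 59.
Plus 17 days into March → day 76.

76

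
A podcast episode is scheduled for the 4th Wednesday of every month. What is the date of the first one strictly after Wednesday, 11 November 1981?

November 1981 starts on a Sunday; its first Wednesday is the 4th, so the 4th Wednesday is the 25th — 25 November 1981.
25 November 1981 is after 11 November 1981, so that is the next one.

25 November 1981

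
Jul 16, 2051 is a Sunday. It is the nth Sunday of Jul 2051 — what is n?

3rd

Day 16 falls in week ⌈16/7⌉ of the month.
Days 1–7 hold the 1st Sunday, 8–14 the 2nd, 15–21 the 3rd, 22–28 the 4th, 29–31 the 5th.
16 is in the range for the 3rd.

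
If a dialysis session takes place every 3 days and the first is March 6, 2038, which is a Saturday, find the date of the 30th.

June 1, 2038

The 30th occurrence is 29 intervals after the first: 29 × 3 = 87 days after March 6, 2038.
March has 31 days — 25 days to the end of March leaves 62.
April has 30 days (32 left).
May has 31 days (1 left).
1 day into June → June 1, 2038.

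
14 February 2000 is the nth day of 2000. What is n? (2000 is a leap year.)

Days in months before February: 31 = 31.
Plus 14 days into February → day 45.

45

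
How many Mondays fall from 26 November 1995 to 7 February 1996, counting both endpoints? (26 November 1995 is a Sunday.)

26 November 1995 is a Sunday; the first Monday on or after it is 27 November 1995 (1 day later).
From 27 November 1995 to 7 February 1996: 3 + 31 + 31 + 7 = 72 days (rest of November, December, January, February).
72 ÷ 7 = 10 full weeks with remainder 2, so 10 more Mondays after the first → 11.

11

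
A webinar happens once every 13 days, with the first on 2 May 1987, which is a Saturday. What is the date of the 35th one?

The 35th occurrence is 34 intervals after the first: 34 × 13 = 442 days after 2 May 1987.
May has 31 days — 29 days to the end of May leaves 413.
From end of May to end of 1987 is 214 days (199 left).
January has 31 days (168 left).
February has 29 days (139 left).
March has 31 days (108 left).
April has 30 days (78 left).
May has 31 days (47 left).
June has 30 days (17 left).
17 days into July → 17 July 1988.

17 July 1988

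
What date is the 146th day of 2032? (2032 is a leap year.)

January has 31 days (146 − 31 = 115 remain).
February has 29 days (115 − 29 = 86 remain).
March has 31 days (86 − 31 = 55 remain).
April has 30 days (55 − 30 = 25 remain).
25 into May → May 25.

May 25, 2032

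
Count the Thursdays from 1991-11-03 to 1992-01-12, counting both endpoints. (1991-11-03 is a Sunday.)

1991-11-03 is a Sunday; the first Thursday on or after it is 1991-11-07 (4 days later).
From 1991-11-07 to 1992-01-12: 23 + 31 + 12 = 66 days (rest of November, December, January).
66 ÷ 7 = 9 full weeks with remainder 3, so 9 more Thursdays after the first → 10.

10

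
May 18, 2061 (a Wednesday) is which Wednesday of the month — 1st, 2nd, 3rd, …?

Day 18 falls in week ⌈18/7⌉ of the month.
Days 1–7 hold the 1st Wednesday, 8–14 the 2nd, 15–21 the 3rd, 22–28 the 4th, 29–31 the 5th.
18 is in the range for the 3rd.

3rd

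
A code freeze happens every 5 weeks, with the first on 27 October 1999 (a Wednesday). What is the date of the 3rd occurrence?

5 January 2000

The 3rd occurrence is 2 intervals after the first: 2 × 35 = 70 days after 27 October 1999.
October has 31 days — 4 days to the end of October leaves 66.
November has 30 days (36 left).
December has 31 days (5 left).
5 days into January → 5 January 2000.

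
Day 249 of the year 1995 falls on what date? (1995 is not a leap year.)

September 6, 1995

January has 31 days (249 − 31 = 218 remain).
February has 28 days (218 − 28 = 190 remain).
March has 31 days (190 − 31 = 159 remain).
April has 30 days (159 − 30 = 129 remain).
May has 31 days (129 − 31 = 98 remain).
June has 30 days (98 − 30 = 68 remain).
July has 31 days (68 − 31 = 37 remain).
August has 31 days (37 − 31 = 6 remain).
6 into September → September 6.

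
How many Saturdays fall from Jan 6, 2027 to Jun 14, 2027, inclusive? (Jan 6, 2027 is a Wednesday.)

Jan 6, 2027 is a Wednesday; the first Saturday on or after it is Jan 9, 2027 (3 days later).
From Jan 9, 2027 to Jun 14, 2027: 22 + 28 + 31 + 30 + 31 + 14 = 156 days (rest of Jan, Feb, Mar, Apr, May, Jun).
156 ÷ 7 = 22 full weeks with remainder 2, so 22 more Saturdays after the first → 23.

23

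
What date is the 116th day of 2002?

2002-04-26

January has 31 days (116 − 31 = 85 remain).
February has 28 days (85 − 28 = 57 remain).
March has 31 days (57 − 31 = 26 remain).
26 into April → April 26.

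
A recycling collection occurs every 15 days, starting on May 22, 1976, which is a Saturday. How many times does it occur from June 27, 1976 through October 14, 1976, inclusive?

7

Occurrences land 15·i days after May 22, 1976 for i = 0, 1, 2, …
June 27, 1976 is 36 days after the start; 36 ÷ 15 = 2 remainder 6; since the remainder is 6, round up to i = 3. First occurrence in the window: #4 on July 6, 1976 (3×15 = 45 days in).
October 14, 1976 is 145 days after the start; 145 ÷ 15 = 9 remainder 10. Last occurrence in the window: #10 on October 4, 1976.
Occurrences #4 through #10: 7 in total.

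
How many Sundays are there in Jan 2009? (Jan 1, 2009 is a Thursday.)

Jan 1, 2009 is a Thursday; the first Sunday on or after it is Jan 4, 2009 (3 days later).
From Jan 4, 2009 to Jan 31, 2009 is 31 − 4 = 27 days.
27 ÷ 7 = 3 full weeks with remainder 6, so 3 more Sundays after the first → 4.

4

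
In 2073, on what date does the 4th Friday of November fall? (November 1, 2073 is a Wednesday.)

November 2073 begins on a Wednesday, so the first Friday is November 3 (2 days later).
The 4th Friday is 3 weeks later: 3 + 21 = 24.

24 November 2073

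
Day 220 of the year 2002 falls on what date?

January has 31 days (220 − 31 = 189 remain).
February has 28 days (189 − 28 = 161 remain).
March has 31 days (161 − 31 = 130 remain).
April has 30 days (130 − 30 = 100 remain).
May has 31 days (100 − 31 = 69 remain).
June has 30 days (69 − 30 = 39 remain).
July has 31 days (39 − 31 = 8 remain).
8 into August → August 8.

8 August 2002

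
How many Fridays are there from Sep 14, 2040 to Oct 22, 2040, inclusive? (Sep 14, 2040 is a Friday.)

6

Sep 14, 2040 is a Friday; the first Friday on or after it is Sep 14, 2040.
From Sep 14, 2040 to Oct 22, 2040: 16 + 22 = 38 days (rest of Sep, Oct).
38 ÷ 7 = 5 full weeks with remainder 3, so 5 more Fridays after the first → 6.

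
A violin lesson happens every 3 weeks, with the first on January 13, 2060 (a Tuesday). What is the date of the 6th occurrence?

April 27, 2060

The 6th occurrence is 5 intervals after the first: 5 × 21 = 105 days after January 13, 2060.
January has 31 days — 18 days to the end of January leaves 87.
February has 29 days (58 left).
March has 31 days (27 left).
27 days into April → April 27, 2060.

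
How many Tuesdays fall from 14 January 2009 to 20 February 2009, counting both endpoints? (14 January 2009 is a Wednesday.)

5

14 January 2009 is a Wednesday; the first Tuesday on or after it is 20 January 2009 (6 days later).
From 20 January 2009 to 20 February 2009: 11 + 20 = 31 days (rest of January, February).
31 ÷ 7 = 4 full weeks with remainder 3, so 4 more Tuesdays after the first → 5.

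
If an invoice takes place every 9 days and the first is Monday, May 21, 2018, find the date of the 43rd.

The 43rd occurrence is 42 intervals after the first: 42 × 9 = 378 days after May 21, 2018.
May has 31 days — 10 days to the end of May leaves 368.
Jun has 30 days (338 left).
Jul has 31 days (307 left).
Aug has 31 days (276 left).
Sep has 30 days (246 left).
Oct has 31 days (215 left).
Nov has 30 days (185 left).
Dec has 31 days (154 left).
Jan has 31 days (123 left).
Feb has 28 days (95 left).
Mar has 31 days (64 left).
Apr has 30 days (34 left).
May has 31 days (3 left).
3 days into Jun → Jun 3, 2019.

Jun 3, 2019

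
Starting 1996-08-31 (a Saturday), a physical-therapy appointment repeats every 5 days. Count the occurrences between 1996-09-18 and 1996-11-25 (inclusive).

14

Occurrences land 5·i days after 1996-08-31 for i = 0, 1, 2, …
1996-09-18 is 18 days after the start; 18 ÷ 5 = 3 remainder 3; since the remainder is 3, round up to i = 4. First occurrence in the window: #5 on 1996-09-20 (4×5 = 20 days in).
1996-11-25 is 86 days after the start; 86 ÷ 5 = 17 remainder 1. Last occurrence in the window: #18 on 1996-11-24.
Occurrences #5 through #18: 14 in total.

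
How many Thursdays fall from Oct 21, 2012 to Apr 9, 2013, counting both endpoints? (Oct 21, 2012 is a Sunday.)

Oct 21, 2012 is a Sunday; the first Thursday on or after it is Oct 25, 2012 (4 days later).
From Oct 25, 2012 to Apr 9, 2013: 6 + 30 + 31 + 31 + 28 + 31 + 9 = 166 days (rest of Oct, Nov, Dec, Jan, Feb, Mar, Apr).
166 ÷ 7 = 23 full weeks with remainder 5, so 23 more Thursdays after the first → 24.

24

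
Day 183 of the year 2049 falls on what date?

Jul 2, 2049

Jan has 31 days (183 − 31 = 152 remain).
Feb has 28 days (152 − 28 = 124 remain).
Mar has 31 days (124 − 31 = 93 remain).
Apr has 30 days (93 − 30 = 63 remain).
May has 31 days (63 − 31 = 32 remain).
Jun has 30 days (32 − 30 = 2 remain).
2 into Jul → Jul 2.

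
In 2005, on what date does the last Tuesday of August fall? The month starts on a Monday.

2005-08-30

August 2005 begins on a Monday, so the first Tuesday is August 2 (1 day later).
August 2005 has 31 days. Adding weeks: 2, 9, 16, 23, 30 — the last one ≤ 31 is the 30th.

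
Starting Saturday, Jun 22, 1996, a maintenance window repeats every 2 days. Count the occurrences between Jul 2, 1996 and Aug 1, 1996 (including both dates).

Occurrences land 2·i days after Jun 22, 1996 for i = 0, 1, 2, …
Jul 2, 1996 is 10 days after the start; 10 ÷ 2 = 5 remainder 0. First occurrence in the window: #6 on Jul 2, 1996 (5×2 = 10 days in).
Aug 1, 1996 is 40 days after the start; 40 ÷ 2 = 20 remainder 0. Last occurrence in the window: #21 on Aug 1, 1996.
Occurrences #6 through #21: 16 in total.

16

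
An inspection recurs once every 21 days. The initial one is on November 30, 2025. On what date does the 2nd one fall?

The 2nd occurrence is 1 interval after the first: 1 × 21 = 21 days after November 30, 2025.
November has 30 days — 0 days to the end of November leaves 21.
21 days into December → December 21, 2025.

December 21, 2025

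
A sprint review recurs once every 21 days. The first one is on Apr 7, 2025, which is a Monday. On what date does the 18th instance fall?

Mar 30, 2026

The 18th occurrence is 17 intervals after the first: 17 × 21 = 357 days after Apr 7, 2025.
Apr has 30 days — 23 days to the end of Apr leaves 334.
May has 31 days (303 left).
Jun has 30 days (273 left).
Jul has 31 days (242 left).
Aug has 31 days (211 left).
Sep has 30 days (181 left).
Oct has 31 days (150 left).
Nov has 30 days (120 left).
Dec has 31 days (89 left).
Jan has 31 days (58 left).
Feb has 28 days (30 left).
30 days into Mar → Mar 30, 2026.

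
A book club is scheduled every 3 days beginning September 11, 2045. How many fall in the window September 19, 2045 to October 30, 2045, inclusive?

14

Occurrences land 3·i days after September 11, 2045 for i = 0, 1, 2, …
September 19, 2045 is 8 days after the start; 8 ÷ 3 = 2 remainder 2; since the remainder is 2, round up to i = 3. First occurrence in the window: #4 on September 20, 2045 (3×3 = 9 days in).
October 30, 2045 is 49 days after the start; 49 ÷ 3 = 16 remainder 1. Last occurrence in the window: #17 on October 29, 2045.
Occurrences #4 through #17: 14 in total.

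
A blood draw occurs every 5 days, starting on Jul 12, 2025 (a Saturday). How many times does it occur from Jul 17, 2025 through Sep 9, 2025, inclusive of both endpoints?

11

Occurrences land 5·i days after Jul 12, 2025 for i = 0, 1, 2, …
Jul 17, 2025 is 5 days after the start; 5 ÷ 5 = 1 remainder 0. First occurrence in the window: #2 on Jul 17, 2025 (1×5 = 5 days in).
Sep 9, 2025 is 59 days after the start; 59 ÷ 5 = 11 remainder 4. Last occurrence in the window: #12 on Sep 5, 2025.
Occurrences #2 through #12: 11 in total.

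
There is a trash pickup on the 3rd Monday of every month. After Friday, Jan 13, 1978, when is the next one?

Jan 16, 1978

Jan 1978 starts on a Sunday; its first Monday is the 2nd, so the 3rd Monday is the 16th — Jan 16, 1978.
Jan 16, 1978 is after Jan 13, 1978, so that is the next one.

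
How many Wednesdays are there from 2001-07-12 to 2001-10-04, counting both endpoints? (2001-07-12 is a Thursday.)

2001-07-12 is a Thursday; the first Wednesday on or after it is 2001-07-18 (6 days later).
From 2001-07-18 to 2001-10-04: 13 + 31 + 30 + 4 = 78 days (rest of July, August, September, October).
78 ÷ 7 = 11 full weeks with remainder 1, so 11 more Wednesdays after the first → 12.

12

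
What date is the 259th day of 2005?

January has 31 days (259 − 31 = 228 remain).
February has 28 days (228 − 28 = 200 remain).
March has 31 days (200 − 31 = 169 remain).
April has 30 days (169 − 30 = 139 remain).
May has 31 days (139 − 31 = 108 remain).
June has 30 days (108 − 30 = 78 remain).
July has 31 days (78 − 31 = 47 remain).
August has 31 days (47 − 31 = 16 remain).
16 into September → September 16.

2005-09-16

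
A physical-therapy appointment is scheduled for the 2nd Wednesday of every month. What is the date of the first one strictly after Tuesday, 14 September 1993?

13 October 1993

September 1993 starts on a Wednesday; its first Wednesday is the 1st, so the 2nd Wednesday is the 8th — 8 September 1993.
That is not after 14 September 1993, so look at October 1993.
October 1993 starts on a Friday; its first Wednesday is the 6th, so the 2nd Wednesday is the 13th — 13 October 1993.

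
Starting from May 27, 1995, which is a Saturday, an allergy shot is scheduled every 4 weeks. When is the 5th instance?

Sep 16, 1995

The 5th occurrence is 4 intervals after the first: 4 × 28 = 112 days after May 27, 1995.
May has 31 days — 4 days to the end of May leaves 108.
Jun has 30 days (78 left).
Jul has 31 days (47 left).
Aug has 31 days (16 left).
16 days into Sep → Sep 16, 1995.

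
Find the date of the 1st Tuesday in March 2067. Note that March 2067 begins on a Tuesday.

March 1, 2067

March 2067 begins on a Tuesday, so the first Tuesday is March 1.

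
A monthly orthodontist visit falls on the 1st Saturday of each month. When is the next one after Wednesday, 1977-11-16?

November 1977 starts on a Tuesday, so its 1st Saturday is 1977-11-05 (4 days in).
That is not after 1977-11-16, so look at December 1977.
December 1977 starts on a Thursday, so its 1st Saturday is 1977-12-03 (2 days in).

1977-12-03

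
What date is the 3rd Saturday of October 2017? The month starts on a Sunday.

October 2017 begins on a Sunday, so the first Saturday is October 7 (6 days later).
The 3rd Saturday is 2 weeks later: 7 + 14 = 21.

21 October 2017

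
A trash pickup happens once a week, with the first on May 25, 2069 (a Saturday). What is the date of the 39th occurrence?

The 39th occurrence is 38 intervals after the first: 38 × 7 = 266 days after May 25, 2069.
May has 31 days — 6 days to the end of May leaves 260.
June has 30 days (230 left).
July has 31 days (199 left).
August has 31 days (168 left).
September has 30 days (138 left).
October has 31 days (107 left).
November has 30 days (77 left).
December has 31 days (46 left).
January has 31 days (15 left).
15 days into February → February 15, 2070.

February 15, 2070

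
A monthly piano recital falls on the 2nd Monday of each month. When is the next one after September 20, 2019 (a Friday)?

September 2019 starts on a Sunday; its first Monday is the 2nd, so the 2nd Monday is the 9th — September 9, 2019.
That is not after September 20, 2019, so look at October 2019.
October 2019 starts on a Tuesday; its first Monday is the 7th, so the 2nd Monday is the 14th — October 14, 2019.

October 14, 2019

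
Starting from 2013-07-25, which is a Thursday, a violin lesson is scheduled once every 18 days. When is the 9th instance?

The 9th occurrence is 8 intervals after the first: 8 × 18 = 144 days after 2013-07-25.
July has 31 days — 6 days to the end of July leaves 138.
August has 31 days (107 left).
September has 30 days (77 left).
October has 31 days (46 left).
November has 30 days (16 left).
16 days into December → 2013-12-16.

2013-12-16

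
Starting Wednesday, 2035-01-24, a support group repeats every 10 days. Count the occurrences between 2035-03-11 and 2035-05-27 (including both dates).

8

Occurrences land 10·i days after 2035-01-24 for i = 0, 1, 2, …
2035-03-11 is 46 days after the start; 46 ÷ 10 = 4 remainder 6; since the remainder is 6, round up to i = 5. First occurrence in the window: #6 on 2035-03-15 (5×10 = 50 days in).
2035-05-27 is 123 days after the start; 123 ÷ 10 = 12 remainder 3. Last occurrence in the window: #13 on 2035-05-24.
Occurrences #6 through #13: 8 in total.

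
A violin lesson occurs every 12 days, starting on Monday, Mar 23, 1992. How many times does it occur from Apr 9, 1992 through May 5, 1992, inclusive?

Occurrences land 12·i days after Mar 23, 1992 for i = 0, 1, 2, …
Apr 9, 1992 is 17 days after the start; 17 ÷ 12 = 1 remainder 5; since the remainder is 5, round up to i = 2. First occurrence in the window: #3 on Apr 16, 1992 (2×12 = 24 days in).
May 5, 1992 is 43 days after the start; 43 ÷ 12 = 3 remainder 7. Last occurrence in the window: #4 on Apr 28, 1992.
Occurrences #3 through #4: 2 in total.

2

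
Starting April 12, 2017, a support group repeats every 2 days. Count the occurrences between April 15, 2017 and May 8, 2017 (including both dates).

12

Occurrences land 2·i days after April 12, 2017 for i = 0, 1, 2, …
April 15, 2017 is 3 days after the start; 3 ÷ 2 = 1 remainder 1; since the remainder is 1, round up to i = 2. First occurrence in the window: #3 on April 16, 2017 (2×2 = 4 days in).
May 8, 2017 is 26 days after the start; 26 ÷ 2 = 13 remainder 0. Last occurrence in the window: #14 on May 8, 2017.
Occurrences #3 through #14: 12 in total.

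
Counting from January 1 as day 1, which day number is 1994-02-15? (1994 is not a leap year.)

Days in months before February: 31 = 31.
Plus 15 days into February → day 46.

46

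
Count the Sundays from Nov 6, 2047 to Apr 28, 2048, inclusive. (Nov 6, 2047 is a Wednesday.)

Nov 6, 2047 is a Wednesday; the first Sunday on or after it is Nov 10, 2047 (4 days later).
From Nov 10, 2047 to Apr 28, 2048: 20 + 31 + 31 + 29 + 31 + 28 = 170 days (rest of Nov, Dec, Jan, Feb, Mar, Apr).
170 ÷ 7 = 24 full weeks with remainder 2, so 24 more Sundays after the first → 25.

25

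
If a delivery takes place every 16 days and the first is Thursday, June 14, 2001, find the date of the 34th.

November 24, 2002

The 34th occurrence is 33 intervals after the first: 33 × 16 = 528 days after June 14, 2001.
June has 30 days — 16 days to the end of June leaves 512.
From end of June to end of 2001 is 184 days (328 left).
January has 31 days (297 left).
February has 28 days (269 left).
March has 31 days (238 left).
April has 30 days (208 left).
May has 31 days (177 left).
June has 30 days (147 left).
July has 31 days (116 left).
August has 31 days (85 left).
September has 30 days (55 left).
October has 31 days (24 left).
24 days into November → November 24, 2002.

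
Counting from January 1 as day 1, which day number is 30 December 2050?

364

Days in months before December: 31 + 28 + 31 + 30 + 31 + 30 + 31 + 31 + 30 + 31 + 30 = 334.
Plus 30 days into December → day 364.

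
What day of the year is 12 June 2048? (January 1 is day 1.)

Days in months before June: 31 + 29 + 31 + 30 + 31 = 152.
Plus 12 days into June → day 164.

164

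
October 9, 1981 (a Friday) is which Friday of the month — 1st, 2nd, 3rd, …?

Day 9 falls in week ⌈9/7⌉ of the month.
Days 1–7 hold the 1st Friday, 8–14 the 2nd, 15–21 the 3rd, 22–28 the 4th, 29–31 the 5th.
9 is in the range for the 2nd.

2nd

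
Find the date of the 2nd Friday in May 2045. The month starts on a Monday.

May 12, 2045

May 2045 begins on a Monday, so the first Friday is May 5 (4 days later).
The 2nd Friday is 1 weeks later: 5 + 7 = 12.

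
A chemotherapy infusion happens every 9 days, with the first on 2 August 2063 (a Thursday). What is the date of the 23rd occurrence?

16 February 2064

The 23rd occurrence is 22 intervals after the first: 22 × 9 = 198 days after 2 August 2063.
August has 31 days — 29 days to the end of August leaves 169.
September has 30 days (139 left).
October has 31 days (108 left).
November has 30 days (78 left).
December has 31 days (47 left).
January has 31 days (16 left).
16 days into February → 16 February 2064.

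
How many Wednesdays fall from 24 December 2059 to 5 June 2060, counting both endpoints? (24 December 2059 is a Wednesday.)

24 December 2059 is a Wednesday; the first Wednesday on or after it is 24 December 2059.
From 24 December 2059 to 5 June 2060: 7 + 31 + 29 + 31 + 30 + 31 + 5 = 164 days (rest of December, January, February, March, April, May, June).
164 ÷ 7 = 23 full weeks with remainder 3, so 23 more Wednesdays after the first → 24.

24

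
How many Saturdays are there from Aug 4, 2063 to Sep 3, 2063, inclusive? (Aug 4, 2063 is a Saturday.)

5

Aug 4, 2063 is a Saturday; the first Saturday on or after it is Aug 4, 2063.
From Aug 4, 2063 to Sep 3, 2063: 27 + 3 = 30 days (rest of Aug, Sep).
30 ÷ 7 = 4 full weeks with remainder 2, so 4 more Saturdays after the first → 5.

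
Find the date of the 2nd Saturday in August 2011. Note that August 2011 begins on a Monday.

August 13, 2011

August 2011 begins on a Monday, so the first Saturday is August 6 (5 days later).
The 2nd Saturday is 1 weeks later: 6 + 7 = 13.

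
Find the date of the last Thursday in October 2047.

31 October 2047

The first Thursday of October 2047 is October 3.
October 2047 has 31 days. Adding weeks: 3, 10, 17, 24, 31 — the last one ≤ 31 is the 31st.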